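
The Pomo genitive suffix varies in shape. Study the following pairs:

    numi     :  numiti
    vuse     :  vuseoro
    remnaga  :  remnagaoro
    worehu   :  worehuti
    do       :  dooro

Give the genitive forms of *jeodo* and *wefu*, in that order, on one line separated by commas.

jeodooro, wefuti

The pattern is height harmony: -ti when the last vowel of the stem is a high vowel (*numi*, *worehu*); -oro when the last vowel of the stem is a non-high vowel (*vuse*, *remnaga*, *do*).
*jeodo*: last vowel = /o/, a non-high vowel → -oro → *jeodooro*.
Since the last vowel of *wefu* is /u/ (a high vowel), it takes -ti, giving *wefuti*.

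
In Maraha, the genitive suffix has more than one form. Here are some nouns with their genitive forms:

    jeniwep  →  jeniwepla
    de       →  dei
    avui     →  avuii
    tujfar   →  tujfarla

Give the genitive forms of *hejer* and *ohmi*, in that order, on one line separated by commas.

hejerla, ohmii

The pattern is consonant vs. vowel: -la when the stem ends in a consonant (*jeniwep*, *tujfar*); -i when the stem ends in a vowel (*de*, *avui*).
*hejer*: final sound = /r/, a consonant → -la → *hejerla*.
*ohmi* — final sound /i/ (a vowel) → -i → *ohmii*.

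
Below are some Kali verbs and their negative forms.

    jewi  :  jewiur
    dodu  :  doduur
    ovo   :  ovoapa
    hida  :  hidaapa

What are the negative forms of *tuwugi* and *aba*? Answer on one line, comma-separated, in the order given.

tuwugiur, abaapa

The suffix is conditioned by the last vowel: -ur when the last vowel of the stem is a high vowel (*jewi*, *dodu*); -apa when the last vowel of the stem is a non-high vowel (*ovo*, *hida*).
Since the last vowel of *tuwugi* is /i/ (a high vowel), it takes -ur, giving *tuwugiur*.
*aba*: last vowel = /a/, a non-high vowel → -apa → *abaapa*.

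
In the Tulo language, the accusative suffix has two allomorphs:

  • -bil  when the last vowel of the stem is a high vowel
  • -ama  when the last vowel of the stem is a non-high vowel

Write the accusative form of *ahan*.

*ahan*: last vowel = /a/, a non-high vowel → -ama → *ahanama*.

ahanama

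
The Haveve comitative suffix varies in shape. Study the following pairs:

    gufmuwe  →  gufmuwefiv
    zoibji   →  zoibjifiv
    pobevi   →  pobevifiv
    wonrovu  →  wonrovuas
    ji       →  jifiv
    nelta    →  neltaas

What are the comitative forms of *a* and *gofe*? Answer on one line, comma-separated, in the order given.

aas, gofefiv

The pattern is front/back vowel harmony: -fiv when the last vowel of the stem is a front vowel (*gufmuwe*, *zoibji*, *pobevi*, *ji*); -as when the last vowel of the stem is a back vowel (*wonrovu*, *nelta*).
*a*: last vowel = /a/, a back vowel → -as → *aas*.
*gofe*: last vowel = /e/, a front vowel → -fiv → *gofefiv*.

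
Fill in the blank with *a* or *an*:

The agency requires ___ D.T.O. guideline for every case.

The indefinite article is chosen by the initial *sound* of the following word, not its spelling.
The initialism *D.T.O.* is read letter by letter; the first letter, D, is pronounced /diː/, which begins with a consonant sound.
So the article is *a*: The agency requires a D.T.O. guideline for every case.

a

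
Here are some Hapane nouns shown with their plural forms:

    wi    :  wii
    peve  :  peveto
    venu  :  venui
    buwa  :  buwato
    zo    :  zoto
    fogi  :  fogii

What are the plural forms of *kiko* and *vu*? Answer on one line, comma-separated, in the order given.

The suffix is conditioned by the last vowel: -i when the last vowel of the stem is a high vowel (*wi*, *venu*, *fogi*); -to when the last vowel of the stem is a non-high vowel (*peve*, *buwa*, *zo*).
Since the last vowel of *kiko* is /o/ (a non-high vowel), it takes -to, giving *kikoto*.
*vu* — last vowel /u/ (a high vowel) → -i → *vui*.

kikoto, vui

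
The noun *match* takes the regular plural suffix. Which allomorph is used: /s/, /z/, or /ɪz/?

/ɪz/

The stem *match* ends in a sibilant (/s, z, ʃ, ʒ, tʃ, dʒ/).
The plural suffix surfaces as /ɪz/ after sibilants, /s/ after other voiceless consonants, and /z/ after other voiced sounds.
So the plural -s on *match* is pronounced /ɪz/.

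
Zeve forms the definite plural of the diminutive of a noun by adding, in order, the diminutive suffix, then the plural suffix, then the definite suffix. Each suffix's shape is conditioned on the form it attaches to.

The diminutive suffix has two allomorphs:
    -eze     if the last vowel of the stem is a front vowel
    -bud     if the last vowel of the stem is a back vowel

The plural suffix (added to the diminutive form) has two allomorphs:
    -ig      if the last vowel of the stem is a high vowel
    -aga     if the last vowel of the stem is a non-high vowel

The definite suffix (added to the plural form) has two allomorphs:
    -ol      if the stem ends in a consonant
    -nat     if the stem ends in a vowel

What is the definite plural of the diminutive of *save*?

Since the last vowel of *save* is /e/ (a front vowel), it takes -eze, giving *saveeze*.
The last vowel of the diminutive form *saveeze* is /e/, which is a non-high vowel, so the plural suffix is -aga, giving *saveezeaga*.
The plural form *saveezeaga* — final sound /a/ (a vowel) → -nat → *saveezeaganat*.

saveezeaganat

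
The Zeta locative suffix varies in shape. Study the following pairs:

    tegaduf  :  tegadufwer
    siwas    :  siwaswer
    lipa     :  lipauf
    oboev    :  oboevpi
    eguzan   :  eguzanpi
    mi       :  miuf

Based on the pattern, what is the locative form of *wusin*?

wusinpi

The pattern is voicing of the final sound: -wer when the stem ends in a voiceless consonant (*tegaduf*, *siwas*); -pi when the stem ends in a voiced consonant (*oboev*, *eguzan*); -uf when the stem ends in a vowel (*lipa*, *mi*).
*wusin*: final sound = /n/, a voiced consonant → -pi → *wusinpi*.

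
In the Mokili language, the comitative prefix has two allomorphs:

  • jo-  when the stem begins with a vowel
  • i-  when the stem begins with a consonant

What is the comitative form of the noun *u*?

jou

*u* — first sound /u/ (a vowel) → jo- → *jou*.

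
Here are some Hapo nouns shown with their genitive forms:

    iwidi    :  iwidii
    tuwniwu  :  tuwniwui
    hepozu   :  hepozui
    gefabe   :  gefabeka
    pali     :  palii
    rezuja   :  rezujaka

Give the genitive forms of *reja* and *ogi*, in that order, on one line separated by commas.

The suffix is conditioned by the last vowel: -i when the last vowel of the stem is a high vowel (*iwidi*, *tuwniwu*, *hepozu*, *pali*); -ka when the last vowel of the stem is a non-high vowel (*gefabe*, *rezuja*).
*reja* — last vowel /a/ (a non-high vowel) → -ka → *rejaka*.
The last vowel of *ogi* is /i/, which is a high vowel, so the suffix is -i, giving *ogii*.

rejaka, ogii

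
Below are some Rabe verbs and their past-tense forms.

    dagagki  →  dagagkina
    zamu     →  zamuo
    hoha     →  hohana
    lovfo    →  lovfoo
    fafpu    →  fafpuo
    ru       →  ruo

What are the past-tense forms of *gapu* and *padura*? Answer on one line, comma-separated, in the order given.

Looking at the last vowel of each stem: -o when the last vowel of the stem is a rounded vowel (*zamu*, *lovfo*, *fafpu*, *ru*); -na when the last vowel of the stem is an unrounded vowel (*dagagki*, *hoha*).
The last vowel of *gapu* is /u/, which is a rounded vowel, so the suffix is -o, giving *gapuo*.
The last vowel of *padura* is /a/, which is an unrounded vowel, so the suffix is -na, giving *padurana*.

gapuo, padurana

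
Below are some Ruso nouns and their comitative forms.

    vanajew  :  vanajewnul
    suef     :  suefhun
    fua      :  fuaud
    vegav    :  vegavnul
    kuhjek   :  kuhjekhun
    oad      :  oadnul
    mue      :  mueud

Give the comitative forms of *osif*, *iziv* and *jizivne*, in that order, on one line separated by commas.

osifhun, izivnul, jizivneud

The pattern is voicing of the final sound: -hun when the stem ends in a voiceless consonant (*suef*, *kuhjek*); -nul when the stem ends in a voiced consonant (*vanajew*, *vegav*, *oad*); -ud when the stem ends in a vowel (*fua*, *mue*).
Since the final sound of *osif* is /f/ (a voiceless consonant), it takes -hun, giving *osifhun*.
*iziv*: final sound = /v/, a voiced consonant → -nul → *izivnul*.
Since the final sound of *jizivne* is /e/ (a vowel), it takes -ud, giving *jizivneud*.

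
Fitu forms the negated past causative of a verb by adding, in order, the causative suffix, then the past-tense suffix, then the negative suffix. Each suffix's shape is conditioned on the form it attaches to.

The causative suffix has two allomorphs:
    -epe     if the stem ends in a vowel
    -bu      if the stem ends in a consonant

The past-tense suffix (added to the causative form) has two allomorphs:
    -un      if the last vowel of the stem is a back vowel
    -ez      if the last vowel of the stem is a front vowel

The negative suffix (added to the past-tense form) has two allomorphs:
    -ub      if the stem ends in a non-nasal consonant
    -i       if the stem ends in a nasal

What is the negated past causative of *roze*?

*roze* — final sound /e/ (a vowel) → -epe → *rozeepe*.
The last vowel of the causative form *rozeepe* is /e/, which is a front vowel, so the past-tense suffix is -ez, giving *rozeepeez*.
The past-tense form *rozeepeez* — final consonant /z/ (non-nasal) → -ub → *rozeepeezub*.

rozeepeezub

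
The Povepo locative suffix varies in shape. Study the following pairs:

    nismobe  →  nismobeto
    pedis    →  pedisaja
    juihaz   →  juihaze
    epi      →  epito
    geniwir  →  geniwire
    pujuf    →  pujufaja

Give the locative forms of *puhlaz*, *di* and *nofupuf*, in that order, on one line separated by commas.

puhlaze, dito, nofupufaja

The suffix is conditioned by the final sound: -aja when the stem ends in a voiceless consonant (*pedis*, *pujuf*); -e when the stem ends in a voiced consonant (*juihaz*, *geniwir*); -to when the stem ends in a vowel (*nismobe*, *epi*).
The final sound of *puhlaz* is /z/, which is a voiced consonant, so the suffix is -e, giving *puhlaze*.
Since the final sound of *di* is /i/ (a vowel), it takes -to, giving *dito*.
The final sound of *nofupuf* is /f/, which is a voiceless consonant, so the suffix is -aja, giving *nofupufaja*.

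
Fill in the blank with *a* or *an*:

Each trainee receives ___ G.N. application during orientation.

a

The indefinite article is chosen by the initial *sound* of the following word, not its spelling.
The initialism *G.N.* is read letter by letter; the first letter, G, is pronounced /dʒiː/, which begins with a consonant sound.
So the article is *a*: Each trainee receives a G.N. application during orientation.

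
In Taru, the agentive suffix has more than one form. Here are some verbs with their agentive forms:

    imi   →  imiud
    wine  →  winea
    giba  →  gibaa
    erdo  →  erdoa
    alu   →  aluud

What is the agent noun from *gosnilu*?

gosniluud

The alternation tracks the last vowel of the stem — -ud when the last vowel of the stem is a high vowel (*imi*, *alu*); -a when the last vowel of the stem is a non-high vowel (*wine*, *giba*, *erdo*).
*gosnilu*: last vowel = /u/, a high vowel → -ud → *gosniluud*.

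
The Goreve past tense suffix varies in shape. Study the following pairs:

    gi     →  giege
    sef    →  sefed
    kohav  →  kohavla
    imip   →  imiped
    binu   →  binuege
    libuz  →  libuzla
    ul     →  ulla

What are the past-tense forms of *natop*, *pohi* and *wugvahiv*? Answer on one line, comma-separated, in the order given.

Looking at the final sound of each stem: -ed when the stem ends in a voiceless consonant (*sef*, *imip*); -la when the stem ends in a voiced consonant (*kohav*, *libuz*, *ul*); -ege when the stem ends in a vowel (*gi*, *binu*).
Since the final sound of *natop* is /p/ (a voiceless consonant), it takes -ed, giving *natoped*.
Since the final sound of *pohi* is /i/ (a vowel), it takes -ege, giving *pohiege*.
Since the final sound of *wugvahiv* is /v/ (a voiced consonant), it takes -la, giving *wugvahivla*.

natoped, pohiege, wugvahivla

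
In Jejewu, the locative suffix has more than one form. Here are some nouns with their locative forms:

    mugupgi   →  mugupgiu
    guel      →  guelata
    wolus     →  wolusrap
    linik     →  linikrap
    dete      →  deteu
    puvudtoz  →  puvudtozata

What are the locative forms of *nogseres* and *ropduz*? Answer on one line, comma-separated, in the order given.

nogseresrap, ropduzata

The suffix is conditioned by the final sound: -rap when the stem ends in a voiceless consonant (*wolus*, *linik*); -ata when the stem ends in a voiced consonant (*guel*, *puvudtoz*); -u when the stem ends in a vowel (*mugupgi*, *dete*).
*nogseres*: final sound = /s/, a voiceless consonant → -rap → *nogseresrap*.
Since the final sound of *ropduz* is /z/ (a voiced consonant), it takes -ata, giving *ropduzata*.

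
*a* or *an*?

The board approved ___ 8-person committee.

an

The indefinite article is chosen by the initial *sound* of the following word, not its spelling.
The number *8* is spoken "eight", beginning with /eɪt/ — a vowel sound.
So the article is *an*: The board approved an 8-person committee.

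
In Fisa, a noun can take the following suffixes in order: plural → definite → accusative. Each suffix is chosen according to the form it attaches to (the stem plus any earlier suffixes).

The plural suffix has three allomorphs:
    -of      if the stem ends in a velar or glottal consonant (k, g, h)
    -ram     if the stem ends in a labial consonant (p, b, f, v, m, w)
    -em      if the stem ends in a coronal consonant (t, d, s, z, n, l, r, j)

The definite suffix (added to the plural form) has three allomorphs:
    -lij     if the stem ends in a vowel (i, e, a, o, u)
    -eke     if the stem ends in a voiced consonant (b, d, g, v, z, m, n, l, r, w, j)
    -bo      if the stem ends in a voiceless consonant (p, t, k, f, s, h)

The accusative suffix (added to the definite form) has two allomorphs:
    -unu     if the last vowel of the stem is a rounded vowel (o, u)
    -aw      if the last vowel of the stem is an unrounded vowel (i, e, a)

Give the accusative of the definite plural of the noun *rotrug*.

rotrugofbounu

The final consonant of *rotrug* is /g/, which is velar/glottal, so the plural suffix is -of, giving *rotrugof*.
The final sound of the plural form *rotrugof* is /f/, which is a voiceless consonant, so the definite suffix is -bo, giving *rotrugofbo*.
The definite form *rotrugofbo*: last vowel = /o/, a rounded vowel → -unu → *rotrugofbounu*.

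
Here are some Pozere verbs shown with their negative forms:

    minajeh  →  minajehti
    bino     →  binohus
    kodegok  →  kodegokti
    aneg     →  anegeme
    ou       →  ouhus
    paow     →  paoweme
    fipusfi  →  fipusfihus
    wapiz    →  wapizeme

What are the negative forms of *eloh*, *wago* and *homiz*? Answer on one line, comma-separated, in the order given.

Looking at the final sound of each stem: -ti when the stem ends in a voiceless consonant (*minajeh*, *kodegok*); -eme when the stem ends in a voiced consonant (*aneg*, *paow*, *wapiz*); -hus when the stem ends in a vowel (*bino*, *ou*, *fipusfi*).
*eloh*: final sound = /h/, a voiceless consonant → -ti → *elohti*.
Since the final sound of *wago* is /o/ (a vowel), it takes -hus, giving *wagohus*.
The final sound of *homiz* is /z/, which is a voiced consonant, so the suffix is -eme, giving *homizeme*.

elohti, wagohus, homizeme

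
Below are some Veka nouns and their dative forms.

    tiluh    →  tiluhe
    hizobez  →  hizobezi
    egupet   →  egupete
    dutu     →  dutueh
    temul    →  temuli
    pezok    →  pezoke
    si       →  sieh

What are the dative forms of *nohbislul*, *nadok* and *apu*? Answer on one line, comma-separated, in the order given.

The pattern is voicing of the final sound: -e when the stem ends in a voiceless consonant (*tiluh*, *egupet*, *pezok*); -i when the stem ends in a voiced consonant (*hizobez*, *temul*); -eh when the stem ends in a vowel (*dutu*, *si*).
The final sound of *nohbislul* is /l/, which is a voiced consonant, so the suffix is -i, giving *nohbisluli*.
Since the final sound of *nadok* is /k/ (a voiceless consonant), it takes -e, giving *nadoke*.
The final sound of *apu* is /u/, which is a vowel, so the suffix is -eh, giving *apueh*.

nohbisluli, nadoke, apueh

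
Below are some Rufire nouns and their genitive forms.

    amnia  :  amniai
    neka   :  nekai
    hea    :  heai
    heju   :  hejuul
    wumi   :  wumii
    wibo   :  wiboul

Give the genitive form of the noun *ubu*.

ubuul

The alternation tracks the last vowel of the stem — -ul when the last vowel of the stem is a rounded vowel (*heju*, *wibo*); -i when the last vowel of the stem is an unrounded vowel (*amnia*, *neka*, *hea*, *wumi*).
Since the last vowel of *ubu* is /u/ (a rounded vowel), it takes -ul, giving *ubuul*.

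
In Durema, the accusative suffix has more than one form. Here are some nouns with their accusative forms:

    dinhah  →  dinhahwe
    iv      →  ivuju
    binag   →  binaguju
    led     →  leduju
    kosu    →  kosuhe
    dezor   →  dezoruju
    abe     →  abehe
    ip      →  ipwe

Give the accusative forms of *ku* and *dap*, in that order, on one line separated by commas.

The suffix is conditioned by the final sound: -we when the stem ends in a voiceless consonant (*dinhah*, *ip*); -uju when the stem ends in a voiced consonant (*iv*, *binag*, *led*, *dezor*); -he when the stem ends in a vowel (*kosu*, *abe*).
*ku* — final sound /u/ (a vowel) → -he → *kuhe*.
Since the final sound of *dap* is /p/ (a voiceless consonant), it takes -we, giving *dapwe*.

kuhe, dapwe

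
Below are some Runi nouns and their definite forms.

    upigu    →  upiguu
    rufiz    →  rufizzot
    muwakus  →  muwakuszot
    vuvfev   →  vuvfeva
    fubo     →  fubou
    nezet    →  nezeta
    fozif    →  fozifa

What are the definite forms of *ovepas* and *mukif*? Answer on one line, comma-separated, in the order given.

ovepaszot, mukifa

Looking at the final sound of each stem: -zot when the stem ends in a sibilant (*rufiz*, *muwakus*); -a when the stem ends in a non-sibilant consonant (*vuvfev*, *nezet*, *fozif*); -u when the stem ends in a vowel (*upigu*, *fubo*).
*ovepas* — final sound /s/ (a sibilant) → -zot → *ovepaszot*.
*mukif*: final sound = /f/, a non-sibilant consonant → -a → *mukifa*.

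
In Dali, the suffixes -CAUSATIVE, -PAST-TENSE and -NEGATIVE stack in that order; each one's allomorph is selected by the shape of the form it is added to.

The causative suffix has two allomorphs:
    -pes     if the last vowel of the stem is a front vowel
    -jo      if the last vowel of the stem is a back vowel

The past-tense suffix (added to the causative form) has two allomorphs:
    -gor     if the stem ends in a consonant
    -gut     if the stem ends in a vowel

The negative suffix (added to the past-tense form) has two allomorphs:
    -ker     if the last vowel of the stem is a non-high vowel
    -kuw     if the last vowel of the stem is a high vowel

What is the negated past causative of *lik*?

Since the last vowel of *lik* is /i/ (a front vowel), it takes -pes, giving *likpes*.
Since the final sound of the causative form *likpes* is /s/ (a consonant), it takes -gor, giving *likpesgor*.
Since the last vowel of the past-tense form *likpesgor* is /o/ (a non-high vowel), it takes -ker, giving *likpesgorker*.

likpesgorker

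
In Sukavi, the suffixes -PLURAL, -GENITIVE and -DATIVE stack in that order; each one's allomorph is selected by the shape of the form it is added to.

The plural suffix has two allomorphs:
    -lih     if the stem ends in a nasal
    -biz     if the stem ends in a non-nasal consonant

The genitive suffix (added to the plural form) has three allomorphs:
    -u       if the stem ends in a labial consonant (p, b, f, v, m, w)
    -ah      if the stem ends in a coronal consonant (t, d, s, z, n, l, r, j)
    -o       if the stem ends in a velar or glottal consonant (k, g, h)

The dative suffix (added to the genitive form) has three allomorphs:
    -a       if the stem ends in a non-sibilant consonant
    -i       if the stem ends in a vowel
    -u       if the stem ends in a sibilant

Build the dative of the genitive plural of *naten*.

The final consonant of *naten* is /n/, which is a nasal, so the plural suffix is -lih, giving *natenlih*.
The plural form *natenlih*: final consonant = /h/, velar/glottal → -o → *natenliho*.
Since the final sound of the genitive form *natenliho* is /o/ (a vowel), it takes -i, giving *natenlihoi*.

natenlihoi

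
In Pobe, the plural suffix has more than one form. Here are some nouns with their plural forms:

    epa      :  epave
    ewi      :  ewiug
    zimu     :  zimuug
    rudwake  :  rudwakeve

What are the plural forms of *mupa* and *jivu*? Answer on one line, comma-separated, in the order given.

mupave, jivuug

The alternation tracks the last vowel of the stem — -ug when the last vowel of the stem is a high vowel (*ewi*, *zimu*); -ve when the last vowel of the stem is a non-high vowel (*epa*, *rudwake*).
The last vowel of *mupa* is /a/, which is a non-high vowel, so the suffix is -ve, giving *mupave*.
The last vowel of *jivu* is /u/, which is a high vowel, so the suffix is -ug, giving *jivuug*.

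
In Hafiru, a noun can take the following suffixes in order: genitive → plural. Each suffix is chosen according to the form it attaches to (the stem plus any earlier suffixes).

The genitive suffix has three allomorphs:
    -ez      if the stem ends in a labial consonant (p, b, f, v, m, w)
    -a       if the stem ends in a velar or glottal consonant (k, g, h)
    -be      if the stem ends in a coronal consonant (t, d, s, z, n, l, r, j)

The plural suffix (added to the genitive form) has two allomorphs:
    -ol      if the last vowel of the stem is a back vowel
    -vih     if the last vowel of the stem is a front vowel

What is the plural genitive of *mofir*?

mofirbevih

*mofir* — final consonant /r/ (coronal) → -be → *mofirbe*.
The genitive form *mofirbe*: last vowel = /e/, a front vowel → -vih → *mofirbevih*.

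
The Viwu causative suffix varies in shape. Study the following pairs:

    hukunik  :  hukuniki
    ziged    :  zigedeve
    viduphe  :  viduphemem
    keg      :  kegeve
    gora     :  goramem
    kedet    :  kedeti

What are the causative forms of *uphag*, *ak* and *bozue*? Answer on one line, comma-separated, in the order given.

uphageve, aki, bozuemem

The alternation tracks the final sound of the stem — -i when the stem ends in a voiceless consonant (*hukunik*, *kedet*); -eve when the stem ends in a voiced consonant (*ziged*, *keg*); -mem when the stem ends in a vowel (*viduphe*, *gora*).
Since the final sound of *uphag* is /g/ (a voiced consonant), it takes -eve, giving *uphageve*.
*ak* — final sound /k/ (a voiceless consonant) → -i → *aki*.
*bozue*: final sound = /e/, a vowel → -mem → *bozuemem*.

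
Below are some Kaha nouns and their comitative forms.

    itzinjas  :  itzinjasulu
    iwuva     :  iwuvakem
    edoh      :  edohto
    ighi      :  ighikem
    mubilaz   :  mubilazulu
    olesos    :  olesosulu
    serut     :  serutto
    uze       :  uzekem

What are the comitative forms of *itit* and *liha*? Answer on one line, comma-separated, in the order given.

The pattern is sibilance of the final sound: -ulu when the stem ends in a sibilant (*itzinjas*, *mubilaz*, *olesos*); -to when the stem ends in a non-sibilant consonant (*edoh*, *serut*); -kem when the stem ends in a vowel (*iwuva*, *ighi*, *uze*).
The final sound of *itit* is /t/, which is a non-sibilant consonant, so the suffix is -to, giving *ititto*.
The final sound of *liha* is /a/, which is a vowel, so the suffix is -kem, giving *lihakem*.

ititto, lihakem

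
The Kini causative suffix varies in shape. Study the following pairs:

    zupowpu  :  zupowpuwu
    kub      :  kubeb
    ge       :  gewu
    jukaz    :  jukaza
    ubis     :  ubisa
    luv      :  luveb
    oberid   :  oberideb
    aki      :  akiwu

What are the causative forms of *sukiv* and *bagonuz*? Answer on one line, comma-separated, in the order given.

sukiveb, bagonuza

The suffix is conditioned by the final sound: -a when the stem ends in a sibilant (*jukaz*, *ubis*); -eb when the stem ends in a non-sibilant consonant (*kub*, *luv*, *oberid*); -wu when the stem ends in a vowel (*zupowpu*, *ge*, *aki*).
The final sound of *sukiv* is /v/, which is a non-sibilant consonant, so the suffix is -eb, giving *sukiveb*.
*bagonuz* — final sound /z/ (a sibilant) → -a → *bagonuza*.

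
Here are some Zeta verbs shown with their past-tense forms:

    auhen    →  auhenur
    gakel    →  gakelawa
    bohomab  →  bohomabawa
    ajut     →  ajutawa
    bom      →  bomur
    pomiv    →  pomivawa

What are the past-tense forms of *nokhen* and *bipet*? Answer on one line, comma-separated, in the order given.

nokhenur, bipetawa

Looking at the final consonant of each stem: -ur when the stem ends in a nasal (*auhen*, *bom*); -awa when the stem ends in a non-nasal consonant (*gakel*, *bohomab*, *ajut*, *pomiv*).
Since the final consonant of *nokhen* is /n/ (a nasal), it takes -ur, giving *nokhenur*.
The final consonant of *bipet* is /t/, which is non-nasal, so the suffix is -awa, giving *bipetawa*.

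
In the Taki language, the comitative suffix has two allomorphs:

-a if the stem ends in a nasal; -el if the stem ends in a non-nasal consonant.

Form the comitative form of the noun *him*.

Since the final consonant of *him* is /m/ (a nasal), it takes -a, giving *hima*.

hima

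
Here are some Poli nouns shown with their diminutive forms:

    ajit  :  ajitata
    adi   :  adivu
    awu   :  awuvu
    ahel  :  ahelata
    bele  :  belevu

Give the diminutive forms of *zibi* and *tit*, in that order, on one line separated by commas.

Looking at the final sound of each stem: -ata when the stem ends in a consonant (*ajit*, *ahel*); -vu when the stem ends in a vowel (*adi*, *awu*, *bele*).
Since the final sound of *zibi* is /i/ (a vowel), it takes -vu, giving *zibivu*.
*tit* — final sound /t/ (a consonant) → -ata → *titata*.

zibivu, titata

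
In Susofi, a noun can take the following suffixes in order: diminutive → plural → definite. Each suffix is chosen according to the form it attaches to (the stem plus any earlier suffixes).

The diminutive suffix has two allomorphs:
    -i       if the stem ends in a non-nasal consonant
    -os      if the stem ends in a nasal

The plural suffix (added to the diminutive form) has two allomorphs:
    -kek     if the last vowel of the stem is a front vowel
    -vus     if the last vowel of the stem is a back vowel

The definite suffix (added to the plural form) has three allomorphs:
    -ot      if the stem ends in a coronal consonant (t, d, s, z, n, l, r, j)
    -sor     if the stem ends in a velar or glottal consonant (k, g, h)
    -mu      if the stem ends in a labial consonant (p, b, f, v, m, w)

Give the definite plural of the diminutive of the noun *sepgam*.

Since the final consonant of *sepgam* is /m/ (a nasal), it takes -os, giving *sepgamos*.
The diminutive form *sepgamos* — last vowel /o/ (a back vowel) → -vus → *sepgamosvus*.
The plural form *sepgamosvus*: final consonant = /s/, coronal → -ot → *sepgamosvusot*.

sepgamosvusot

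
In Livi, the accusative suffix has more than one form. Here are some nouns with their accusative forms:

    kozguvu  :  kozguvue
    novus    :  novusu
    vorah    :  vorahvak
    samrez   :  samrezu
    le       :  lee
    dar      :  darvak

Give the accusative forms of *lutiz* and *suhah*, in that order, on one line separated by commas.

lutizu, suhahvak

The suffix is conditioned by the final sound: -u when the stem ends in a sibilant (*novus*, *samrez*); -vak when the stem ends in a non-sibilant consonant (*vorah*, *dar*); -e when the stem ends in a vowel (*kozguvu*, *le*).
*lutiz* — final sound /z/ (a sibilant) → -u → *lutizu*.
Since the final sound of *suhah* is /h/ (a non-sibilant consonant), it takes -vak, giving *suhahvak*.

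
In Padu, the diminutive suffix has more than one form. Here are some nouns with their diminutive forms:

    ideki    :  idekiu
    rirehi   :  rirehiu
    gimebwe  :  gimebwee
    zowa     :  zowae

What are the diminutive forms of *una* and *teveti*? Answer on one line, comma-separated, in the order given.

Looking at the last vowel of each stem: -u when the last vowel of the stem is a high vowel (*ideki*, *rirehi*); -e when the last vowel of the stem is a non-high vowel (*gimebwe*, *zowa*).
*una* — last vowel /a/ (a non-high vowel) → -e → *unae*.
The last vowel of *teveti* is /i/, which is a high vowel, so the suffix is -u, giving *tevetiu*.

unae, tevetiu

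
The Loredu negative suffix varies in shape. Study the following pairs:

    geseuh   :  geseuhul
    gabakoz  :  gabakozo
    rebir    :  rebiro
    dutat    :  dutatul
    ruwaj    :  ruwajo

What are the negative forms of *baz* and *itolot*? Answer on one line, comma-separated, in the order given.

The suffix is conditioned by the final consonant: -ul when the stem ends in a voiceless consonant (*geseuh*, *dutat*); -o when the stem ends in a voiced consonant (*gabakoz*, *rebir*, *ruwaj*).
The final consonant of *baz* is /z/, which is voiced, so the suffix is -o, giving *bazo*.
*itolot*: final consonant = /t/, voiceless → -ul → *itolotul*.

bazo, itolotul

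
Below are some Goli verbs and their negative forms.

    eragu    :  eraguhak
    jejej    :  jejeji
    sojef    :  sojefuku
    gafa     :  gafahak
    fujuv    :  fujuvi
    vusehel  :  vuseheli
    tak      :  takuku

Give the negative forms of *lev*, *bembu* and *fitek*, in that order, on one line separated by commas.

The pattern is voicing of the final sound: -uku when the stem ends in a voiceless consonant (*sojef*, *tak*); -i when the stem ends in a voiced consonant (*jejej*, *fujuv*, *vusehel*); -hak when the stem ends in a vowel (*eragu*, *gafa*).
*lev* — final sound /v/ (a voiced consonant) → -i → *levi*.
The final sound of *bembu* is /u/, which is a vowel, so the suffix is -hak, giving *bembuhak*.
*fitek* — final sound /k/ (a voiceless consonant) → -uku → *fitekuku*.

levi, bembuhak, fitekuku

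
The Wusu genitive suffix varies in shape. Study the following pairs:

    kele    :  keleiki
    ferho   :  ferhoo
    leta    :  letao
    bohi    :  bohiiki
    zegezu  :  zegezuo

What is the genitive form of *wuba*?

The alternation tracks the last vowel of the stem — -iki when the last vowel of the stem is a front vowel (*kele*, *bohi*); -o when the last vowel of the stem is a back vowel (*ferho*, *leta*, *zegezu*).
*wuba* — last vowel /a/ (a back vowel) → -o → *wubao*.

wubao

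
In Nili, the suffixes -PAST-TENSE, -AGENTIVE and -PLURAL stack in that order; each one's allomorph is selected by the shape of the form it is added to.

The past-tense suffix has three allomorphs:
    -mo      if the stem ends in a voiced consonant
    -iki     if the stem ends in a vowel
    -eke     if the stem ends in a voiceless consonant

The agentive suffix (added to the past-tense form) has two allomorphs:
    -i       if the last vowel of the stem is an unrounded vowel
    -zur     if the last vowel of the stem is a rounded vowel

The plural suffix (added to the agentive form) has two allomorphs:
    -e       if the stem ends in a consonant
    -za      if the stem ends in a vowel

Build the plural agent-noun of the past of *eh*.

*eh*: final sound = /h/, a voiceless consonant → -eke → *eheke*.
Since the last vowel of the past-tense form *eheke* is /e/ (an unrounded vowel), it takes -i, giving *ehekei*.
Since the final sound of the agentive form *ehekei* is /i/ (a vowel), it takes -za, giving *ehekeiza*.

ehekeiza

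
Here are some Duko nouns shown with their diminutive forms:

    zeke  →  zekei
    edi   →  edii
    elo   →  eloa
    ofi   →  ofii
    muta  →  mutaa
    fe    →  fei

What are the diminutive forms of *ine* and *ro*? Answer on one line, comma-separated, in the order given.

inei, roa

Looking at the last vowel of each stem: -i when the last vowel of the stem is a front vowel (*zeke*, *edi*, *ofi*, *fe*); -a when the last vowel of the stem is a back vowel (*elo*, *muta*).
*ine*: last vowel = /e/, a front vowel → -i → *inei*.
*ro*: last vowel = /o/, a back vowel → -a → *roa*.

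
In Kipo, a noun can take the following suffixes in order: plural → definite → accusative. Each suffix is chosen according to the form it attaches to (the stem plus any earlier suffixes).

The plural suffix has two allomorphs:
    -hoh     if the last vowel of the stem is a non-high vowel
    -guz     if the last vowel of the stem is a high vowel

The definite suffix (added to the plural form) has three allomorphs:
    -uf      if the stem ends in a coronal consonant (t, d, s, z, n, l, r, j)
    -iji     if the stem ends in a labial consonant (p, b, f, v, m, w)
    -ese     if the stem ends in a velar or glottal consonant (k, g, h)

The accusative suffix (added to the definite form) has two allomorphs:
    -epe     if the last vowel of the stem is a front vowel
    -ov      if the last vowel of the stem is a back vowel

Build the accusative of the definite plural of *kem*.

*kem* — last vowel /e/ (a non-high vowel) → -hoh → *kemhoh*.
The final consonant of the plural form *kemhoh* is /h/, which is velar/glottal, so the definite suffix is -ese, giving *kemhohese*.
The definite form *kemhohese*: last vowel = /e/, a front vowel → -epe → *kemhoheseepe*.

kemhoheseepe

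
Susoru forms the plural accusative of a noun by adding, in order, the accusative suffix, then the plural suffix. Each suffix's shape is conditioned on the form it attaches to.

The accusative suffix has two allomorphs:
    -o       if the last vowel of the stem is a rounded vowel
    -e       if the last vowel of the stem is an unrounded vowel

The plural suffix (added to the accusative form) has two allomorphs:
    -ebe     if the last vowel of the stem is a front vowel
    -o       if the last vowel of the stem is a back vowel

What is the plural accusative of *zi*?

The last vowel of *zi* is /i/, which is an unrounded vowel, so the accusative suffix is -e, giving *zie*.
The accusative form *zie*: last vowel = /e/, a front vowel → -ebe → *zieebe*.

zieebe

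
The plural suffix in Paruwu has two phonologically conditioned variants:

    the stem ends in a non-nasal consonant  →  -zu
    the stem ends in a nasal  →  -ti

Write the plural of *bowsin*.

bowsinti

*bowsin*: final consonant = /n/, a nasal → -ti → *bowsinti*.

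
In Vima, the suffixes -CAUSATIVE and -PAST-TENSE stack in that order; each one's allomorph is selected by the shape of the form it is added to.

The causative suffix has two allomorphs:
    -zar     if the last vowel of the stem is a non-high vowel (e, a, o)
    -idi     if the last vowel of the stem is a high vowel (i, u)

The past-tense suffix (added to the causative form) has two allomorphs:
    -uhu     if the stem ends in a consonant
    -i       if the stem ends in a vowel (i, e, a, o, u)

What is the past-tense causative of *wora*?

worazaruhu

Since the last vowel of *wora* is /a/ (a non-high vowel), it takes -zar, giving *worazar*.
Since the final sound of the causative form *worazar* is /r/ (a consonant), it takes -uhu, giving *worazaruhu*.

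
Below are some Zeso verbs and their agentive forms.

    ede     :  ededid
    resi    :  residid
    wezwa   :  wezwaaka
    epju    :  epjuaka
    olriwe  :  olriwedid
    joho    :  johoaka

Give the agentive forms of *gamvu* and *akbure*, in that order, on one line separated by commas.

gamvuaka, akburedid

Looking at the last vowel of each stem: -did when the last vowel of the stem is a front vowel (*ede*, *resi*, *olriwe*); -aka when the last vowel of the stem is a back vowel (*wezwa*, *epju*, *joho*).
*gamvu*: last vowel = /u/, a back vowel → -aka → *gamvuaka*.
Since the last vowel of *akbure* is /e/ (a front vowel), it takes -did, giving *akburedid*.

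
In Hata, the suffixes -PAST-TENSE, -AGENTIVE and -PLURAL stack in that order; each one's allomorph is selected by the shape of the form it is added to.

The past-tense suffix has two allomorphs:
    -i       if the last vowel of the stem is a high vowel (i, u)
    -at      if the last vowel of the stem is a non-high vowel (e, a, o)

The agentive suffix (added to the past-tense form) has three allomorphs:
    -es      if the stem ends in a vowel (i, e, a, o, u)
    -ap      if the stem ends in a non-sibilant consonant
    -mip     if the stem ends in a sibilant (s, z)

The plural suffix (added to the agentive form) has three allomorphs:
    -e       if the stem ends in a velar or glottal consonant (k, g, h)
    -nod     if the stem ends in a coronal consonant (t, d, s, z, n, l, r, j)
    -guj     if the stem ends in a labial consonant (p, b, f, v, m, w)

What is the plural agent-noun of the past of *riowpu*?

Since the last vowel of *riowpu* is /u/ (a high vowel), it takes -i, giving *riowpui*.
The past-tense form *riowpui* — final sound /i/ (a vowel) → -es → *riowpuies*.
Since the final consonant of the agentive form *riowpuies* is /s/ (coronal), it takes -nod, giving *riowpuiesnod*.

riowpuiesnod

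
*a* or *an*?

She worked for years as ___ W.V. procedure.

The indefinite article is chosen by the initial *sound* of the following word, not its spelling.
The initialism *W.V.* is read letter by letter; the first letter, W, is pronounced /ˈdʌbəl.juː/, which begins with a consonant sound.
So the article is *a*: She worked for years as a W.V. procedure.

a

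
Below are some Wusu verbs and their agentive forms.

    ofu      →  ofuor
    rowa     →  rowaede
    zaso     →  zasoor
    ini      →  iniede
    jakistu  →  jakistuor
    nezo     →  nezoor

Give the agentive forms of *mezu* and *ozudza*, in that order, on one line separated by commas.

The pattern is rounding harmony: -or when the last vowel of the stem is a rounded vowel (*ofu*, *zaso*, *jakistu*, *nezo*); -ede when the last vowel of the stem is an unrounded vowel (*rowa*, *ini*).
The last vowel of *mezu* is /u/, which is a rounded vowel, so the suffix is -or, giving *mezuor*.
The last vowel of *ozudza* is /a/, which is an unrounded vowel, so the suffix is -ede, giving *ozudzaede*.

mezuor, ozudzaede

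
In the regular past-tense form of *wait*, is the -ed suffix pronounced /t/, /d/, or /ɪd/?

/ɪd/

The stem *wait* ends in /t/ or /d/.
The -ed suffix is realized as /ɪd/ after /t, d/; as /t/ after other voiceless consonants; and as /d/ after other voiced sounds.
So -ed on *wait* is pronounced /ɪd/.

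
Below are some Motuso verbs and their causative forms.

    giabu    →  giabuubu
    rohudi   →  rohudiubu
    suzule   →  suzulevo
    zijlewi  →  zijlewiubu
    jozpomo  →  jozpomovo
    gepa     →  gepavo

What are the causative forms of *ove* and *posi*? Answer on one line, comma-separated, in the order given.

ovevo, posiubu

Looking at the last vowel of each stem: -ubu when the last vowel of the stem is a high vowel (*giabu*, *rohudi*, *zijlewi*); -vo when the last vowel of the stem is a non-high vowel (*suzule*, *jozpomo*, *gepa*).
*ove* — last vowel /e/ (a non-high vowel) → -vo → *ovevo*.
*posi*: last vowel = /i/, a high vowel → -ubu → *posiubu*.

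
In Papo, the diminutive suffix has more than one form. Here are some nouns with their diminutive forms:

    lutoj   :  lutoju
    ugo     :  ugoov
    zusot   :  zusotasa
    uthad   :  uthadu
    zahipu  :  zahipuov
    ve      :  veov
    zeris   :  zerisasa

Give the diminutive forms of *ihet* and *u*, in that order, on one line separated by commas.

The alternation tracks the final sound of the stem — -asa when the stem ends in a voiceless consonant (*zusot*, *zeris*); -u when the stem ends in a voiced consonant (*lutoj*, *uthad*); -ov when the stem ends in a vowel (*ugo*, *zahipu*, *ve*).
*ihet* — final sound /t/ (a voiceless consonant) → -asa → *ihetasa*.
*u* — final sound /u/ (a vowel) → -ov → *uov*.

ihetasa, uov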